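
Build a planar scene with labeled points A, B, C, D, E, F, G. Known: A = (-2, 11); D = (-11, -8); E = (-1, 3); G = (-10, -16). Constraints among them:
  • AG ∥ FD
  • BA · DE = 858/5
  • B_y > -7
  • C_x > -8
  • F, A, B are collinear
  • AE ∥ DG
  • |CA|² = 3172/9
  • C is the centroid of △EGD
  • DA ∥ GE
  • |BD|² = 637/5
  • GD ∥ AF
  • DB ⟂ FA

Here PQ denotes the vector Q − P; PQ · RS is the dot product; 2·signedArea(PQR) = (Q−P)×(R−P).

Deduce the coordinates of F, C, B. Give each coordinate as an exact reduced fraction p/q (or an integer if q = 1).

B = (1/5, -33/5)
C = (-22/3, -7)
F = (-3, 19)

1. F_x = -3  [AG ∥ FD ∩ GD ∥ AF]
2. F_y = 19  [AG ∥ FD ∩ GD ∥ AF]
   → F = (-3, 19)
3. C_x = -22/3  [C is the centroid of △EGD]
4. C_y = -7  [C is the centroid of △EGD]
   → C = (-22/3, -7)
5. B_x = 1/5  [F, A, B are collinear ∩ DB ⟂ FA]
6. B_y = -33/5  [F, A, B are collinear ∩ DB ⟂ FA]
   → B = (1/5, -33/5)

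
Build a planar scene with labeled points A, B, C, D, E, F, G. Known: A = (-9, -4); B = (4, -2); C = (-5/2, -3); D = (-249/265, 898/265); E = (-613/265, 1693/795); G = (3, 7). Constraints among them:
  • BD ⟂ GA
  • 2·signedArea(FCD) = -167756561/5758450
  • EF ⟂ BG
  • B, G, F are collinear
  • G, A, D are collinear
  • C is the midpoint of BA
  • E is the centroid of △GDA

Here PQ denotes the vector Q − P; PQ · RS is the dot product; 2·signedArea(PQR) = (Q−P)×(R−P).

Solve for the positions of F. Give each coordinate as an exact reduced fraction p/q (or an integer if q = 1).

F = (37699/10865, 30119/10865)

1. F_x = 37699/10865  [B, G, F are collinear ∩ EF ⟂ BG]
2. F_y = 30119/10865  [B, G, F are collinear ∩ EF ⟂ BG]
   → F = (37699/10865, 30119/10865)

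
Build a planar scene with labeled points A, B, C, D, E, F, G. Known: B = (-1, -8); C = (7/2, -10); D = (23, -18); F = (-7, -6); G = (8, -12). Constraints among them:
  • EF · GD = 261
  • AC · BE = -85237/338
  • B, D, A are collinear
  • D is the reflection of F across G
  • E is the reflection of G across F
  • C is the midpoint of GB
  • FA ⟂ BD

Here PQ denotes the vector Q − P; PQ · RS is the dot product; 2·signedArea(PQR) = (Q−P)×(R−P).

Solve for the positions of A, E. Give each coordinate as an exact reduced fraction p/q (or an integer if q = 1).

A = (-1153/169, -942/169)
E = (-22, 0)

1. A_x = -1153/169  [B, D, A are collinear ∩ FA ⟂ BD]
2. A_y = -942/169  [B, D, A are collinear ∩ FA ⟂ BD]
   → A = (-1153/169, -942/169)
3. E_x = -22  [E is the reflection of G across F]
4. E_y = 0  [E is the reflection of G across F]
   → E = (-22, 0)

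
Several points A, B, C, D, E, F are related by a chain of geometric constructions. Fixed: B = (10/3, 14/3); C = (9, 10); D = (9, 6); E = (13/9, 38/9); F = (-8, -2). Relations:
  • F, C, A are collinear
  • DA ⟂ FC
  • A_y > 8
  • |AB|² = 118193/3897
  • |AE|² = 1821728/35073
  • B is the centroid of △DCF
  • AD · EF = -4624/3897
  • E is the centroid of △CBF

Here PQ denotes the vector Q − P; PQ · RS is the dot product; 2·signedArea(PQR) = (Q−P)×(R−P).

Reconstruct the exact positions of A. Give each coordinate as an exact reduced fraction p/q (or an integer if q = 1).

A = (3081/433, 3754/433)

1. A_x = 3081/433  [F, C, A are collinear ∩ DA ⟂ FC]
2. A_y = 3754/433  [F, C, A are collinear ∩ DA ⟂ FC]
   → A = (3081/433, 3754/433)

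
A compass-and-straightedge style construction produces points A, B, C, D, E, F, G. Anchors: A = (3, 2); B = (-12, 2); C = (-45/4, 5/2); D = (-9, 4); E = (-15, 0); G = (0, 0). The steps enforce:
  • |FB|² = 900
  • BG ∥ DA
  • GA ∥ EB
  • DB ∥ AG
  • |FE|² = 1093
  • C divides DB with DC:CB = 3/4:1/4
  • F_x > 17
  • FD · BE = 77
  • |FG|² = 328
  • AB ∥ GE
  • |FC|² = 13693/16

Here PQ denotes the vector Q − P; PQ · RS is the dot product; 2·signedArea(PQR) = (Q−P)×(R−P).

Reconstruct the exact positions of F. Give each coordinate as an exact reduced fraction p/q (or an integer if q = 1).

F = (18, 2)

1. F_x = 18  [line 3·x + 2·y + -58 = 0 ∩ |FB|² = 900]
2. F_y = 2  [line 3·x + 2·y + -58 = 0 ∩ |FB|² = 900]
   → F = (18, 2)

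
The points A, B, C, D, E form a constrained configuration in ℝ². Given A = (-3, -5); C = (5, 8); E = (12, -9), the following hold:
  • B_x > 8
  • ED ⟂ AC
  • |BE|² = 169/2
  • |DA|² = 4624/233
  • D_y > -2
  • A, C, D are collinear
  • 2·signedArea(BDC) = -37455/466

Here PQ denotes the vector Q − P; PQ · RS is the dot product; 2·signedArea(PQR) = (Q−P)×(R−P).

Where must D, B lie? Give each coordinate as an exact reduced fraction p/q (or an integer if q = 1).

1. D_x = -155/233  [A, C, D are collinear ∩ ED ⟂ AC]
2. D_y = -281/233  [A, C, D are collinear ∩ ED ⟂ AC]
   → D = (-155/233, -281/233)
3. B_x = 17/2  [line -2145/233·x + 1320/233·y + 37785/466 = 0 ∩ |BE|² = 169/2]
4. B_y = -1/2  [line -2145/233·x + 1320/233·y + 37785/466 = 0 ∩ |BE|² = 169/2]
   → B = (17/2, -1/2)

B = (17/2, -1/2)
D = (-155/233, -281/233)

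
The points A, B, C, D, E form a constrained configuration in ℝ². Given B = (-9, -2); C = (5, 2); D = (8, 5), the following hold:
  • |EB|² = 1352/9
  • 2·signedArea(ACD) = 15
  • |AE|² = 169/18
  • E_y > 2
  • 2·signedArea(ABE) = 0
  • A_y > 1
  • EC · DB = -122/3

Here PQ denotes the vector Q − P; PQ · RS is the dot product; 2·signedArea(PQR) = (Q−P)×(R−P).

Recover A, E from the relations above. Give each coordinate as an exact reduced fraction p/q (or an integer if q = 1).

A = (-1/2, 3/2)
E = (7/3, 8/3)

1. E_x = 7/3  [line 17·x + 7·y + -175/3 = 0 ∩ |EB|² = 1352/9]
2. E_y = 8/3  [line 17·x + 7·y + -175/3 = 0 ∩ |EB|² = 1352/9]
   → E = (7/3, 8/3)
3. A_x = -1/2  [2·signedArea(ABE) = 0 ∩ 2·signedArea(ACD) = 15]
4. A_y = 3/2  [2·signedArea(ABE) = 0 ∩ 2·signedArea(ACD) = 15]
   → A = (-1/2, 3/2)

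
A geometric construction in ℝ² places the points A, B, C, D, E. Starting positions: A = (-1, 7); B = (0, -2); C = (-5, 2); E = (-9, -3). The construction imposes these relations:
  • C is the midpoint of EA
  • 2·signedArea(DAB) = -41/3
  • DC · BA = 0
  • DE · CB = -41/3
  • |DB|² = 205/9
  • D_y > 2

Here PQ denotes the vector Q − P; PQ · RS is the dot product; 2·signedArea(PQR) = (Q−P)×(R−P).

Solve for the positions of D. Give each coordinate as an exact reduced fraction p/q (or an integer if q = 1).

D = (-2, 7/3)

1. D_x = -2  [DC · BA = 0 ∩ 2·signedArea(DAB) = -41/3]
2. D_y = 7/3  [DC · BA = 0 ∩ 2·signedArea(DAB) = -41/3]
   → D = (-2, 7/3)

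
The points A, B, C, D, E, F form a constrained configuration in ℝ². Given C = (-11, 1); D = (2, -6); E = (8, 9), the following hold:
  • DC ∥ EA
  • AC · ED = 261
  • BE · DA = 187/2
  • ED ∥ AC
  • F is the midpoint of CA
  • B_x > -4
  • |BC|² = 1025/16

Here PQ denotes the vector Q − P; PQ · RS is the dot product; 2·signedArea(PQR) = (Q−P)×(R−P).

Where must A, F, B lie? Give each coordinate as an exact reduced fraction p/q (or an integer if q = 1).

A = (-5, 16)
B = (-3, 5/4)
F = (-8, 17/2)

1. A_x = -5  [ED ∥ AC ∩ DC ∥ EA]
2. A_y = 16  [ED ∥ AC ∩ DC ∥ EA]
   → A = (-5, 16)
3. F_x = -8  [F is the midpoint of CA]
4. F_y = 17/2  [F is the midpoint of CA]
   → F = (-8, 17/2)
5. B_x = -3  [line 7·x + -22·y + 97/2 = 0 ∩ |BC|² = 1025/16]
6. B_y = 5/4  [line 7·x + -22·y + 97/2 = 0 ∩ |BC|² = 1025/16]
   → B = (-3, 5/4)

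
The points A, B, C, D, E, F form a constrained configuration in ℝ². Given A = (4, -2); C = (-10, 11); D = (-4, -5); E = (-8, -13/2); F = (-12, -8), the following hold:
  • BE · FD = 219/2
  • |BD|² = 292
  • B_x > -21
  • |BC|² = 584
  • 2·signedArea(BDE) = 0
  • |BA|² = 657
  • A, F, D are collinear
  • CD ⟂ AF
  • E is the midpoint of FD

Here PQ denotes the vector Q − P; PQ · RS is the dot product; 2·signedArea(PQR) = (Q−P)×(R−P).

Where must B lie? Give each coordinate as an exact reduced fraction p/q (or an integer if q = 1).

1. B_x = -20  [2·signedArea(BDE) = 0 ∩ BE · FD = 219/2]
2. B_y = -11  [2·signedArea(BDE) = 0 ∩ BE · FD = 219/2]
   → B = (-20, -11)

B = (-20, -11)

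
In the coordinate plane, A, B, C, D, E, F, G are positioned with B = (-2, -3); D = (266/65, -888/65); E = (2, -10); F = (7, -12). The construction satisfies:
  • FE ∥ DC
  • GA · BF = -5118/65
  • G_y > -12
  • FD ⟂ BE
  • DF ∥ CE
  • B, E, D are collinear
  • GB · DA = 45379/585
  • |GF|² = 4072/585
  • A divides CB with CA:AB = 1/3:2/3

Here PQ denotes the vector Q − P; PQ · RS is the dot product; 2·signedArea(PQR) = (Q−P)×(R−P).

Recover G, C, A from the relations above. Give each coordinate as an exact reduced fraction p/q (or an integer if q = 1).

A = (-248/195, -1711/195)
C = (-59/65, -758/65)
G = (851/195, -2318/195)

1. C_x = -59/65  [DF ∥ CE ∩ FE ∥ DC]
2. C_y = -758/65  [DF ∥ CE ∩ FE ∥ DC]
   → C = (-59/65, -758/65)
3. A_x = -248/195  [A divides CB with CA:AB = 1/3:2/3]
4. A_y = -1711/195  [A divides CB with CA:AB = 1/3:2/3]
   → A = (-248/195, -1711/195)
5. G_x = 851/195  [GB · DA = 45379/585 ∩ GA · BF = -5118/65]
6. G_y = -2318/195  [GB · DA = 45379/585 ∩ GA · BF = -5118/65]
   → G = (851/195, -2318/195)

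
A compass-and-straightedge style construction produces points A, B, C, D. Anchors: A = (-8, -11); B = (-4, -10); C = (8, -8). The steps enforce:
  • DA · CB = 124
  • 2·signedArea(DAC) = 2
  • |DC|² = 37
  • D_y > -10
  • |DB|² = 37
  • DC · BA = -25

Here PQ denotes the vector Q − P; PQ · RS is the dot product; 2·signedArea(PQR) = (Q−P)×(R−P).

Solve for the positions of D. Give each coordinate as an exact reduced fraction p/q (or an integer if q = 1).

D = (2, -9)

1. D_x = 2  [DA · CB = 124 ∩ 2·signedArea(DAC) = 2]
2. D_y = -9  [DA · CB = 124 ∩ 2·signedArea(DAC) = 2]
   → D = (2, -9)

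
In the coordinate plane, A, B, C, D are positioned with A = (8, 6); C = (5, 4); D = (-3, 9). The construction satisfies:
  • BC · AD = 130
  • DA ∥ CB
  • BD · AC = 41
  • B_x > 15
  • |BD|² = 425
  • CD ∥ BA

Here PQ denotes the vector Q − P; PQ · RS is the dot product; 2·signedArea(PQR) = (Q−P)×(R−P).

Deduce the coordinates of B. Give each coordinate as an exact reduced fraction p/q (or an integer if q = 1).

1. B_x = 16  [CD ∥ BA ∩ DA ∥ CB]
2. B_y = 1  [CD ∥ BA ∩ DA ∥ CB]
   → B = (16, 1)

B = (16, 1)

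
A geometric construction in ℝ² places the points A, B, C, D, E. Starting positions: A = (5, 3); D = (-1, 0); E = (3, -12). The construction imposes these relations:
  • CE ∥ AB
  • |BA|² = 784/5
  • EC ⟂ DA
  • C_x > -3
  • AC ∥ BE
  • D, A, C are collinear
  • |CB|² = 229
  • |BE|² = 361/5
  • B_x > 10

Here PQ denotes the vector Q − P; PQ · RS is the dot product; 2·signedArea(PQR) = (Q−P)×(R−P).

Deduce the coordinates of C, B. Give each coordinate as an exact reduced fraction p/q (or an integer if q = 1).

B = (53/5, -41/5)
C = (-13/5, -4/5)

1. C_x = -13/5  [D, A, C are collinear ∩ EC ⟂ DA]
2. C_y = -4/5  [D, A, C are collinear ∩ EC ⟂ DA]
   → C = (-13/5, -4/5)
3. B_x = 53/5  [AC ∥ BE ∩ CE ∥ AB]
4. B_y = -41/5  [AC ∥ BE ∩ CE ∥ AB]
   → B = (53/5, -41/5)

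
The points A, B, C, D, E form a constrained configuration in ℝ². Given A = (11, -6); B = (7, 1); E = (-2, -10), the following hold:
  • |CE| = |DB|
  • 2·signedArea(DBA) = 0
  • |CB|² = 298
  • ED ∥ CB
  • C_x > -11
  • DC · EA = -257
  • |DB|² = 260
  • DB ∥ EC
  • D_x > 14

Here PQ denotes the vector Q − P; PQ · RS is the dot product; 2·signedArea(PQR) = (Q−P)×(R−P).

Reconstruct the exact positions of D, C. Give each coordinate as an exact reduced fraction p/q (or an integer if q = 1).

1. D_x = 15  [line 7·x + 4·y + -53 = 0 ∩ |DB|² = 260]
2. D_y = -13  [line 7·x + 4·y + -53 = 0 ∩ |DB|² = 260]
   → D = (15, -13)
3. C_x = -10  [ED ∥ CB ∩ DB ∥ EC]
4. C_y = 4  [ED ∥ CB ∩ DB ∥ EC]
   → C = (-10, 4)

C = (-10, 4)
D = (15, -13)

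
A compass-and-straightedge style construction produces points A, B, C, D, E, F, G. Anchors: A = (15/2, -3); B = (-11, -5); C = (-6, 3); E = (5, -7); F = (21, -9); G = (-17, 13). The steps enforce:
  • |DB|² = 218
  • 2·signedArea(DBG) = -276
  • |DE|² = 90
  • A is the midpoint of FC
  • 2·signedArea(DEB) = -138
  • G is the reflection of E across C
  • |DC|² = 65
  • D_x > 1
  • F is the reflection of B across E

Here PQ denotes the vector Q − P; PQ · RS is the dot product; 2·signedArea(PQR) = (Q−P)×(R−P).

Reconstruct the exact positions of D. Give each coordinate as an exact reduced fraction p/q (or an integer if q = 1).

D = (2, 2)

1. D_x = 2  [2·signedArea(DEB) = -138 ∩ 2·signedArea(DBG) = -276]
2. D_y = 2  [2·signedArea(DEB) = -138 ∩ 2·signedArea(DBG) = -276]
   → D = (2, 2)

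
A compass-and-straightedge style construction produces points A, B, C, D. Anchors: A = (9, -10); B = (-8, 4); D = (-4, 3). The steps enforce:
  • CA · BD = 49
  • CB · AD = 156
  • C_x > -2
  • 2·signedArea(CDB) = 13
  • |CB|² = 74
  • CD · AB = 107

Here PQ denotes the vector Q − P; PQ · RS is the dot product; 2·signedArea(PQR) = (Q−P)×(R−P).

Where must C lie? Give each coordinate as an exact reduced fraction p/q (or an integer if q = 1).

1. C_x = -1  [CB · AD = 156 ∩ CD · AB = 107]
2. C_y = -1  [CB · AD = 156 ∩ CD · AB = 107]
   → C = (-1, -1)

C = (-1, -1)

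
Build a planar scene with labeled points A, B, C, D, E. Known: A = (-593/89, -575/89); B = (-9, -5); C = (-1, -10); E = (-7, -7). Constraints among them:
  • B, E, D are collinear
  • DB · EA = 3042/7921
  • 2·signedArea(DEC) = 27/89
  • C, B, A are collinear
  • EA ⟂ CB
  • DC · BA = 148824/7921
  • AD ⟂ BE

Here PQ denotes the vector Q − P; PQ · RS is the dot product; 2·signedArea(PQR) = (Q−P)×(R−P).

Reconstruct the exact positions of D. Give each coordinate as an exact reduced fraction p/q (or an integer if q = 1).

1. D_x = -632/89  [B, E, D are collinear ∩ AD ⟂ BE]
2. D_y = -614/89  [B, E, D are collinear ∩ AD ⟂ BE]
   → D = (-632/89, -614/89)

D = (-632/89, -614/89)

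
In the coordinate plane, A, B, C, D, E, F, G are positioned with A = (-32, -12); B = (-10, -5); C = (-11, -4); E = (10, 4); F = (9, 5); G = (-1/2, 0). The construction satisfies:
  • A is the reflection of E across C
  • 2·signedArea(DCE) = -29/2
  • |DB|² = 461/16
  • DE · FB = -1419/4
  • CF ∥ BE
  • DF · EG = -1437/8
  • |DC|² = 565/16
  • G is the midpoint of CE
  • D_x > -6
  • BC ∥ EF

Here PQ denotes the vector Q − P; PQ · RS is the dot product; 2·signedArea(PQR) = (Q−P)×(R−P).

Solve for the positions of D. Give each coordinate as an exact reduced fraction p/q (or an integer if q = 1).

D = (-21/4, -5/2)

1. D_x = -21/4  [DE · FB = -1419/4 ∩ DF · EG = -1437/8]
2. D_y = -5/2  [DE · FB = -1419/4 ∩ DF · EG = -1437/8]
   → D = (-21/4, -5/2)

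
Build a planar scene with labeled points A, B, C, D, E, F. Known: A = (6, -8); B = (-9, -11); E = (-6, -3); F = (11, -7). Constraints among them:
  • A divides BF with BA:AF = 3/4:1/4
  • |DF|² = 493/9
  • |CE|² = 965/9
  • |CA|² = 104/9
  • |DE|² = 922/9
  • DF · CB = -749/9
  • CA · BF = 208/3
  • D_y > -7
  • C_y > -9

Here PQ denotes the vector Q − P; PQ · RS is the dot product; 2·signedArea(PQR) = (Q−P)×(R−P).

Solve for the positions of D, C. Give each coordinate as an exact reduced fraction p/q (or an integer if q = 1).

C = (8/3, -26/3)
D = (11/3, -6)

1. C_x = 8/3  [line -20·x + -4·y + 56/3 = 0 ∩ |CA|² = 104/9]
2. C_y = -26/3  [line -20·x + -4·y + 56/3 = 0 ∩ |CA|² = 104/9]
   → C = (8/3, -26/3)
3. D_x = 11/3  [line 35/3·x + 7/3·y + -259/9 = 0 ∩ |DF|² = 493/9]
4. D_y = -6  [line 35/3·x + 7/3·y + -259/9 = 0 ∩ |DF|² = 493/9]
   → D = (11/3, -6)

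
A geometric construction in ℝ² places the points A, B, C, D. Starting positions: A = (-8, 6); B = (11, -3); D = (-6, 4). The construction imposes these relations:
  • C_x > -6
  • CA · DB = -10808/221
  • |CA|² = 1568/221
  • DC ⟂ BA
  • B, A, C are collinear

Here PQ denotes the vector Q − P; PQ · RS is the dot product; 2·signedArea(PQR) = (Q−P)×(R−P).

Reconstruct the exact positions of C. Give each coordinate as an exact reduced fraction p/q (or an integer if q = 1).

C = (-1236/221, 1074/221)

1. C_x = -1236/221  [B, A, C are collinear ∩ DC ⟂ BA]
2. C_y = 1074/221  [B, A, C are collinear ∩ DC ⟂ BA]
   → C = (-1236/221, 1074/221)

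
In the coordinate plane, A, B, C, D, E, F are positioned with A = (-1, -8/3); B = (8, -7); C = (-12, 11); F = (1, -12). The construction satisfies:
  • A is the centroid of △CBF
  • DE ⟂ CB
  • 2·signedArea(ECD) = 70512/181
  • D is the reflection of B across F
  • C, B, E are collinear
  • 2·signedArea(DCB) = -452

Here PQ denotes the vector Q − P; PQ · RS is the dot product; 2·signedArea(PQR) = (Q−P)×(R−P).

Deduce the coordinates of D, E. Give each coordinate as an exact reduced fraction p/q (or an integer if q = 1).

D = (-6, -17)
E = (948/181, -817/181)

1. D_x = -6  [D is the reflection of B across F]
2. D_y = -17  [D is the reflection of B across F]
   → D = (-6, -17)
3. E_x = 948/181  [C, B, E are collinear ∩ DE ⟂ CB]
4. E_y = -817/181  [C, B, E are collinear ∩ DE ⟂ CB]
   → E = (948/181, -817/181)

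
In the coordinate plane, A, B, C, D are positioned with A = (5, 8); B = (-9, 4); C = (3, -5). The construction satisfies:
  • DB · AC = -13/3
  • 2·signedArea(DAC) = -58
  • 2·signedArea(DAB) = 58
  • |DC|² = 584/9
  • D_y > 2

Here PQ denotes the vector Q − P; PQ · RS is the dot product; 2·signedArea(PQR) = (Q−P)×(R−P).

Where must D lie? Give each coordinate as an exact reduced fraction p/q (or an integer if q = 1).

D = (-1/3, 7/3)

1. D_x = -1/3  [2·signedArea(DAB) = 58 ∩ 2·signedArea(DAC) = -58]
2. D_y = 7/3  [2·signedArea(DAB) = 58 ∩ 2·signedArea(DAC) = -58]
   → D = (-1/3, 7/3)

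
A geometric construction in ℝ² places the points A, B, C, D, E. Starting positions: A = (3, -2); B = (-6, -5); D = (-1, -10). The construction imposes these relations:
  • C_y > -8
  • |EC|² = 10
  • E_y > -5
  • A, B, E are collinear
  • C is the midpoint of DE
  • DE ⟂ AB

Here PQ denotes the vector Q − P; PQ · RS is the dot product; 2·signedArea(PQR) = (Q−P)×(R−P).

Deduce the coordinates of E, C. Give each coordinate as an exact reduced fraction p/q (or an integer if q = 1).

C = (-2, -7)
E = (-3, -4)

1. E_x = -3  [A, B, E are collinear ∩ DE ⟂ AB]
2. E_y = -4  [A, B, E are collinear ∩ DE ⟂ AB]
   → E = (-3, -4)
3. C_x = -2  [C is the midpoint of DE]
4. C_y = -7  [C is the midpoint of DE]
   → C = (-2, -7)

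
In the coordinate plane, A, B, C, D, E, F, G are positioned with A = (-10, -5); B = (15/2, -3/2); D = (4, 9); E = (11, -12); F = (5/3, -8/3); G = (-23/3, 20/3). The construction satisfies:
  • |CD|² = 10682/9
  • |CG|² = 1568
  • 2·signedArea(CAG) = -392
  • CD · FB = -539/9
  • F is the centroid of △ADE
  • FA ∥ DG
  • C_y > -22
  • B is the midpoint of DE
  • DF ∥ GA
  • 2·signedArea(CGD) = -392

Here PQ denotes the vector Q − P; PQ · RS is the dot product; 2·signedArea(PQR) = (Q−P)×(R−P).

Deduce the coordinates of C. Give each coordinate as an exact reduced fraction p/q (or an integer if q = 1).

1. C_x = 61/3  [2·signedArea(CGD) = -392 ∩ CD · FB = -539/9]
2. C_y = -64/3  [2·signedArea(CGD) = -392 ∩ CD · FB = -539/9]
   → C = (61/3, -64/3)

C = (61/3, -64/3)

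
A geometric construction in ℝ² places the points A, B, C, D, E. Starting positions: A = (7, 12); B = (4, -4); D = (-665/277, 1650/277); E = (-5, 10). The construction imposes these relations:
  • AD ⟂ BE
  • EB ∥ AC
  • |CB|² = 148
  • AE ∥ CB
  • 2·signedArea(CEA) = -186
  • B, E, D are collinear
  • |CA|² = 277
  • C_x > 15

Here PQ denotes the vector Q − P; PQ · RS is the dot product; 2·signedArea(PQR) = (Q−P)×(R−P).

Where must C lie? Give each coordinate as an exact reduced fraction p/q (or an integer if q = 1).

C = (16, -2)

1. C_x = 16  [AE ∥ CB ∩ EB ∥ AC]
2. C_y = -2  [AE ∥ CB ∩ EB ∥ AC]
   → C = (16, -2)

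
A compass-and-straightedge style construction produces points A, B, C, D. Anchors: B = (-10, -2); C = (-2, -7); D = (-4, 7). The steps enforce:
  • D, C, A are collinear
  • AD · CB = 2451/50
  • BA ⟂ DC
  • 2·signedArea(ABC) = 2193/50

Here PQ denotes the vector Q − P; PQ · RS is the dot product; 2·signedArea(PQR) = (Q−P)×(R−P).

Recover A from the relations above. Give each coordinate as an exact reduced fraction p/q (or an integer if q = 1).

1. A_x = -143/50  [D, C, A are collinear ∩ BA ⟂ DC]
2. A_y = -49/50  [D, C, A are collinear ∩ BA ⟂ DC]
   → A = (-143/50, -49/50)

A = (-143/50, -49/50)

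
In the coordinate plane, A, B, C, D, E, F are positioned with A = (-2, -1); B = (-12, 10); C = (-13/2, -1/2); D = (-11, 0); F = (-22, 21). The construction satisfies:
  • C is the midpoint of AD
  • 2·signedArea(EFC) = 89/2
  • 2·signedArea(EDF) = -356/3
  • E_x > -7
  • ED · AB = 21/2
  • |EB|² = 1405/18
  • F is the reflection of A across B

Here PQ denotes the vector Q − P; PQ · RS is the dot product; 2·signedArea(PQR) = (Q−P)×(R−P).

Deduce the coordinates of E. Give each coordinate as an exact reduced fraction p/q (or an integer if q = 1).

E = (-41/6, 17/6)

1. E_x = -41/6  [ED · AB = 21/2 ∩ 2·signedArea(EFC) = 89/2]
2. E_y = 17/6  [ED · AB = 21/2 ∩ 2·signedArea(EFC) = 89/2]
   → E = (-41/6, 17/6)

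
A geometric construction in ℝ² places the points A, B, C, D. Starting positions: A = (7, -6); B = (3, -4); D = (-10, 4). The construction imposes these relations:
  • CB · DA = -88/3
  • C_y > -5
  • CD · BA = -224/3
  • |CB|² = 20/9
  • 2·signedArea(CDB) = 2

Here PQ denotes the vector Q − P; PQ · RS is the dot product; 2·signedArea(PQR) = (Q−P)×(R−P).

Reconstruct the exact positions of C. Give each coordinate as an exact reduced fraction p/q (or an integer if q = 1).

1. C_x = 13/3  [CD · BA = -224/3 ∩ CB · DA = -88/3]
2. C_y = -14/3  [CD · BA = -224/3 ∩ CB · DA = -88/3]
   → C = (13/3, -14/3)

C = (13/3, -14/3)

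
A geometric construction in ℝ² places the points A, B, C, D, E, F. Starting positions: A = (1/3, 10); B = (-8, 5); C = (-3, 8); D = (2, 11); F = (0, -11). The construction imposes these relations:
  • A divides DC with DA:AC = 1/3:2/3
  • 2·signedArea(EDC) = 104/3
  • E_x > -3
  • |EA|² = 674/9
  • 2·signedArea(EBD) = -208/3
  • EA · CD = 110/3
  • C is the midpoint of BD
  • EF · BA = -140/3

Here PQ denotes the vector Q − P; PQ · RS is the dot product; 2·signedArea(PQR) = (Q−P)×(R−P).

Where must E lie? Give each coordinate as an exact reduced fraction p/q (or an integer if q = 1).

E = (-2, 5/3)

1. E_x = -2  [2·signedArea(EDC) = 104/3 ∩ EF · BA = -140/3]
2. E_y = 5/3  [2·signedArea(EDC) = 104/3 ∩ EF · BA = -140/3]
   → E = (-2, 5/3)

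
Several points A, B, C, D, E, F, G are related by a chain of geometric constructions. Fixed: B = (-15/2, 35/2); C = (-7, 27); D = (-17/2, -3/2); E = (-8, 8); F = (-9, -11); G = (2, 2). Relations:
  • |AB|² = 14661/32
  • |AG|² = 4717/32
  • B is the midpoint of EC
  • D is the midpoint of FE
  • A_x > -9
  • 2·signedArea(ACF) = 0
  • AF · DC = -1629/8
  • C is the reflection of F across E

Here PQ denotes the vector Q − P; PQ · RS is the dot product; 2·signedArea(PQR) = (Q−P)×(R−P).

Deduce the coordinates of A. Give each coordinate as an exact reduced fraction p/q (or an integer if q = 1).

A = (-69/8, -31/8)

1. A_x = -69/8  [2·signedArea(ACF) = 0 ∩ AF · DC = -1629/8]
2. A_y = -31/8  [2·signedArea(ACF) = 0 ∩ AF · DC = -1629/8]
   → A = (-69/8, -31/8)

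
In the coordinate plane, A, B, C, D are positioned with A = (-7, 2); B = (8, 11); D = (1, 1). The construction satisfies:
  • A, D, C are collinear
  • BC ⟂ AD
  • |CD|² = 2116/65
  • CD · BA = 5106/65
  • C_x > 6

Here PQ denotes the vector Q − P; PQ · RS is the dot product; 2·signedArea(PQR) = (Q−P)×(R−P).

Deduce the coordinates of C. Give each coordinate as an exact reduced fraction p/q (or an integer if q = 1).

1. C_x = 433/65  [A, D, C are collinear ∩ BC ⟂ AD]
2. C_y = 19/65  [A, D, C are collinear ∩ BC ⟂ AD]
   → C = (433/65, 19/65)

C = (433/65, 19/65)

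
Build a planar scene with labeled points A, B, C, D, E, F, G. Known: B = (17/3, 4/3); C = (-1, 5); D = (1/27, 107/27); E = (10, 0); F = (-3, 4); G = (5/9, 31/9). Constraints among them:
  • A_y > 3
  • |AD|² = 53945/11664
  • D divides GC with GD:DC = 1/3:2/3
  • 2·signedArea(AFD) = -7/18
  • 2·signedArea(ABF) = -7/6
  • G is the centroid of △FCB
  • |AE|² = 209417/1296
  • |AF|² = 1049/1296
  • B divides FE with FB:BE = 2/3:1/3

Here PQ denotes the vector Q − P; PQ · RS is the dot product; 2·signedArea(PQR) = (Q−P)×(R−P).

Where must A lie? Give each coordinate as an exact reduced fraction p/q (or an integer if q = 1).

A = (-19/9, 139/36)

1. A_x = -19/9  [2·signedArea(AFD) = -7/18 ∩ 2·signedArea(ABF) = -7/6]
2. A_y = 139/36  [2·signedArea(AFD) = -7/18 ∩ 2·signedArea(ABF) = -7/6]
   → A = (-19/9, 139/36)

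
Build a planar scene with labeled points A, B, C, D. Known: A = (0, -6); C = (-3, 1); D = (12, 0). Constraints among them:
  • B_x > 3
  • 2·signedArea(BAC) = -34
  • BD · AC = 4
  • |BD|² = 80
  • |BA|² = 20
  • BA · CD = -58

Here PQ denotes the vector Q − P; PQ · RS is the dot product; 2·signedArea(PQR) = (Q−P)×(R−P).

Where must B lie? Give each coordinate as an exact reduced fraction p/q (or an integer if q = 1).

B = (4, -4)

1. B_x = 4  [BA · CD = -58 ∩ 2·signedArea(BAC) = -34]
2. B_y = -4  [BA · CD = -58 ∩ 2·signedArea(BAC) = -34]
   → B = (4, -4)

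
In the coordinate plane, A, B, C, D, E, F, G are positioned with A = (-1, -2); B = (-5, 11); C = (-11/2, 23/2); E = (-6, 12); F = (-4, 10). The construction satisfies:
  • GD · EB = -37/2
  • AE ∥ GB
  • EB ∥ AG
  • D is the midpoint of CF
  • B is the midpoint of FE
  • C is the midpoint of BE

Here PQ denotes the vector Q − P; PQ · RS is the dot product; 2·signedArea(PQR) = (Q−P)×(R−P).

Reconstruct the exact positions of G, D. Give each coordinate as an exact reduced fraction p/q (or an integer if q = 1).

1. G_x = 0  [AE ∥ GB ∩ EB ∥ AG]
2. G_y = -3  [AE ∥ GB ∩ EB ∥ AG]
   → G = (0, -3)
3. D_x = -19/4  [D is the midpoint of CF]
4. D_y = 43/4  [D is the midpoint of CF]
   → D = (-19/4, 43/4)

D = (-19/4, 43/4)
G = (0, -3)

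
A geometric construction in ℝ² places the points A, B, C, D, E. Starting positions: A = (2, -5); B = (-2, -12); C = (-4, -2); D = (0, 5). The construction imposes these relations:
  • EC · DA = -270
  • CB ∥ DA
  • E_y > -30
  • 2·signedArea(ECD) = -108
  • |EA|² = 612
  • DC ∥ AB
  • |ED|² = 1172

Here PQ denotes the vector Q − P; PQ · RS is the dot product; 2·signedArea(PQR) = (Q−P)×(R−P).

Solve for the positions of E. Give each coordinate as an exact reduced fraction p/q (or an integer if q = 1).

1. E_x = -4  [2·signedArea(ECD) = -108 ∩ EC · DA = -270]
2. E_y = -29  [2·signedArea(ECD) = -108 ∩ EC · DA = -270]
   → E = (-4, -29)

E = (-4, -29)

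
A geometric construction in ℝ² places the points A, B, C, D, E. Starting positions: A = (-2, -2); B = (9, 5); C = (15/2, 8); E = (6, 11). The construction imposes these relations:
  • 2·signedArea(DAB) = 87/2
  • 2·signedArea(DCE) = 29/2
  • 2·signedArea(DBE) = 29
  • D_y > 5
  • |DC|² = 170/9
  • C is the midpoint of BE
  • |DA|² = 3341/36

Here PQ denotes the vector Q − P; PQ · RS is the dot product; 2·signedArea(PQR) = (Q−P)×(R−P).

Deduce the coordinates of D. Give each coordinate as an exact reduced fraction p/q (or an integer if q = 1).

1. D_x = 23/6  [2·signedArea(DBE) = 29 ∩ 2·signedArea(DAB) = 87/2]
2. D_y = 17/3  [2·signedArea(DBE) = 29 ∩ 2·signedArea(DAB) = 87/2]
   → D = (23/6, 17/3)

D = (23/6, 17/3)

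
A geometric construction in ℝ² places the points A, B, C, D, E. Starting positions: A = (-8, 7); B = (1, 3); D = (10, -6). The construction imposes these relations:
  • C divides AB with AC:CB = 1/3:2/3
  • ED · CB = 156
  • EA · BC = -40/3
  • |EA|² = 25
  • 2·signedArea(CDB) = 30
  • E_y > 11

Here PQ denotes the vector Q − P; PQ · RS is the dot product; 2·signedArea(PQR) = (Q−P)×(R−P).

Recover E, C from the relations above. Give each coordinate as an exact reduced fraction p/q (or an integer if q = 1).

C = (-5, 17/3)
E = (-8, 12)

1. C_x = -5  [C divides AB with AC:CB = 1/3:2/3]
2. C_y = 17/3  [C divides AB with AC:CB = 1/3:2/3]
   → C = (-5, 17/3)
3. E_x = -8  [line 6·x + -8/3·y + 80 = 0 ∩ |EA|² = 25]
4. E_y = 12  [line 6·x + -8/3·y + 80 = 0 ∩ |EA|² = 25]
   → E = (-8, 12)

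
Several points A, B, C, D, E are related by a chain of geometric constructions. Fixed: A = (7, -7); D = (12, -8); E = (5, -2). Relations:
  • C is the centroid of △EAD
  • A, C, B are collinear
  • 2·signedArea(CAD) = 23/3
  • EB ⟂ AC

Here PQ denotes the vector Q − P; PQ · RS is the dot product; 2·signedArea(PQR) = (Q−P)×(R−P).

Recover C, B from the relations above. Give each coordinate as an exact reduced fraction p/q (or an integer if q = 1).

B = (217/25, -119/25)
C = (8, -17/3)

1. C_x = 8  [C is the centroid of △EAD]
2. C_y = -17/3  [C is the centroid of △EAD]
   → C = (8, -17/3)
3. B_x = 217/25  [A, C, B are collinear ∩ EB ⟂ AC]
4. B_y = -119/25  [A, C, B are collinear ∩ EB ⟂ AC]
   → B = (217/25, -119/25)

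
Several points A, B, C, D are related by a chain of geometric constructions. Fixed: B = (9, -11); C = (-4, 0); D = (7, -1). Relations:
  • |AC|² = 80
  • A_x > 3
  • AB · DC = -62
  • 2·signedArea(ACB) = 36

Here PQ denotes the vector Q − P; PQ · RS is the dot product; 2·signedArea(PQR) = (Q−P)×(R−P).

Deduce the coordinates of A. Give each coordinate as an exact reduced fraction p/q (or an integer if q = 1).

A = (4, -4)

1. A_x = 4  [AB · DC = -62 ∩ 2·signedArea(ACB) = 36]
2. A_y = -4  [AB · DC = -62 ∩ 2·signedArea(ACB) = 36]
   → A = (4, -4)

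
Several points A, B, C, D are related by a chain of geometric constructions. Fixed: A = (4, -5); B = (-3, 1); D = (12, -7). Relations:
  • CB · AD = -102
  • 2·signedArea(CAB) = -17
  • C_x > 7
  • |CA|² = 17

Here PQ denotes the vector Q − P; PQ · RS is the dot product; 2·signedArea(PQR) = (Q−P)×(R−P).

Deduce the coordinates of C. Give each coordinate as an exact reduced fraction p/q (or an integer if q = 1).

C = (8, -6)

1. C_x = 8  [2·signedArea(CAB) = -17 ∩ CB · AD = -102]
2. C_y = -6  [2·signedArea(CAB) = -17 ∩ CB · AD = -102]
   → C = (8, -6)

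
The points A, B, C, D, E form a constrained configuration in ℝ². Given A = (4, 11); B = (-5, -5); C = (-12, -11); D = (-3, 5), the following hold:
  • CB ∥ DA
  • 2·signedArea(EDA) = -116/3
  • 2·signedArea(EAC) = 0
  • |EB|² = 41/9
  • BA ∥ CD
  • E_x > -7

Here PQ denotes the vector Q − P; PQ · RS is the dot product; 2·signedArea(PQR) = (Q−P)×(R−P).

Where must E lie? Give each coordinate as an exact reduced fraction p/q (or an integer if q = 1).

1. E_x = -20/3  [2·signedArea(EAC) = 0 ∩ 2·signedArea(EDA) = -116/3]
2. E_y = -11/3  [2·signedArea(EAC) = 0 ∩ 2·signedArea(EDA) = -116/3]
   → E = (-20/3, -11/3)

E = (-20/3, -11/3)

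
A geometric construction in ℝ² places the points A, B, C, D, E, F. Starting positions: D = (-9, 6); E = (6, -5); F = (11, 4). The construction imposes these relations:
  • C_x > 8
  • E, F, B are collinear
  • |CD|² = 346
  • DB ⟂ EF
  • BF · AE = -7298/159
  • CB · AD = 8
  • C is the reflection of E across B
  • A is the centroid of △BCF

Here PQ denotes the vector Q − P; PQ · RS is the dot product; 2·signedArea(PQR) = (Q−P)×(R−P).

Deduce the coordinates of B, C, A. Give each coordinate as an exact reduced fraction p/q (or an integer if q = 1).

A = (1399/159, 2/53)
B = (378/53, -157/53)
C = (438/53, -49/53)

1. B_x = 378/53  [E, F, B are collinear ∩ DB ⟂ EF]
2. B_y = -157/53  [E, F, B are collinear ∩ DB ⟂ EF]
   → B = (378/53, -157/53)
3. C_x = 438/53  [C is the reflection of E across B]
4. C_y = -49/53  [C is the reflection of E across B]
   → C = (438/53, -49/53)
5. A_x = 1399/159  [A is the centroid of △BCF]
6. A_y = 2/53  [A is the centroid of △BCF]
   → A = (1399/159, 2/53)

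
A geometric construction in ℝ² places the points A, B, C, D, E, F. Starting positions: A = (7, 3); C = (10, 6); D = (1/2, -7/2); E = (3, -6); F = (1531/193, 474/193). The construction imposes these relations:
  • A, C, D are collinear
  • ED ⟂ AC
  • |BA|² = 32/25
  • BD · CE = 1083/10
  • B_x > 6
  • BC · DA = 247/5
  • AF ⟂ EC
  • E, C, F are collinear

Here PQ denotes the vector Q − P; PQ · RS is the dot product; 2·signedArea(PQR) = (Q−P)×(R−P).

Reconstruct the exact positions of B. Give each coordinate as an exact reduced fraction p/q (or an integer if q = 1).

B = (31/5, 11/5)

1. B_x = 31/5  [BD · CE = 1083/10 ∩ BC · DA = 247/5]
2. B_y = 11/5  [BD · CE = 1083/10 ∩ BC · DA = 247/5]
   → B = (31/5, 11/5)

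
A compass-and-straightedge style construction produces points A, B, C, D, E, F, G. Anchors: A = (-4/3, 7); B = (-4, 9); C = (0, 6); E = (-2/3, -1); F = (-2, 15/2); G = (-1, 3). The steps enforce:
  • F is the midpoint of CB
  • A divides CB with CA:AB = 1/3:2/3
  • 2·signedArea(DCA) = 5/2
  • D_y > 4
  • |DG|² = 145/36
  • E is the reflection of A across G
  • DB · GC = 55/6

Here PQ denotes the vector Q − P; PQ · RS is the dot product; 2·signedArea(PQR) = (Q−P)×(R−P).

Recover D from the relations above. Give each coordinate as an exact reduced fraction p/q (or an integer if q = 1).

D = (-7/6, 5)

1. D_x = -7/6  [2·signedArea(DCA) = 5/2 ∩ DB · GC = 55/6]
2. D_y = 5  [2·signedArea(DCA) = 5/2 ∩ DB · GC = 55/6]
   → D = (-7/6, 5)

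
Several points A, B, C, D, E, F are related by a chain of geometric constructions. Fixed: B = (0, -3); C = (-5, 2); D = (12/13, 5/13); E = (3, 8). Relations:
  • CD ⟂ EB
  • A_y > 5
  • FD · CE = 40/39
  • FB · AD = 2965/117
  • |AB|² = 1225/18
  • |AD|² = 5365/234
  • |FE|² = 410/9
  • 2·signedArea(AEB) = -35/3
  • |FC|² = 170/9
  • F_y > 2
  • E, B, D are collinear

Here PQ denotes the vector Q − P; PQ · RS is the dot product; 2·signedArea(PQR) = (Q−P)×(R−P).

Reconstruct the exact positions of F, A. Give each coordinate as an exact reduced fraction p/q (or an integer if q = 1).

1. A_x = 7/6  [line 11·x + -3·y + 8/3 = 0 ∩ |AD|² = 5365/234]
2. A_y = 31/6  [line 11·x + -3·y + 8/3 = 0 ∩ |AD|² = 5365/234]
   → A = (7/6, 31/6)
3. F_x = -2/3  [FD · CE = 40/39 ∩ FB · AD = 2965/117]
4. F_y = 7/3  [FD · CE = 40/39 ∩ FB · AD = 2965/117]
   → F = (-2/3, 7/3)

A = (7/6, 31/6)
F = (-2/3, 7/3)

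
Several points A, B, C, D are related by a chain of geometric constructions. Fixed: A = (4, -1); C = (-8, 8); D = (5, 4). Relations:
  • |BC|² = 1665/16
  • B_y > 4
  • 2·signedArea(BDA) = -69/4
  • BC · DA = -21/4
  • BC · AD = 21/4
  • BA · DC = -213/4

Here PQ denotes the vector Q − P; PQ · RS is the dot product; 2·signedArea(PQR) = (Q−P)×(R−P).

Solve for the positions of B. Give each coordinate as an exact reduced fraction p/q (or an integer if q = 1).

1. B_x = 7/4  [BA · DC = -213/4 ∩ BC · DA = -21/4]
2. B_y = 5  [BA · DC = -213/4 ∩ BC · DA = -21/4]
   → B = (7/4, 5)

B = (7/4, 5)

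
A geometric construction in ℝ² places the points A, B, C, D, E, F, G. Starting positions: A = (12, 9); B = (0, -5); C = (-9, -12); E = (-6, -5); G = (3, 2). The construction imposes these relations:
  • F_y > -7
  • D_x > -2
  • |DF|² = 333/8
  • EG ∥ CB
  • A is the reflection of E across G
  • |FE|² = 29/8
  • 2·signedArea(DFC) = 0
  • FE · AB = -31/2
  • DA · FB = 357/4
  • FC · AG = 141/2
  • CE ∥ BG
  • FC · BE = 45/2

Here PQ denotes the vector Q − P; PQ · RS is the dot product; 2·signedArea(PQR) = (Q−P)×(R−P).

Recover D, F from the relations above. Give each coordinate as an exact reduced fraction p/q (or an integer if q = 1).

1. F_x = -21/4  [FE · AB = -31/2 ∩ FC · BE = 45/2]
2. F_y = -27/4  [FE · AB = -31/2 ∩ FC · BE = 45/2]
   → F = (-21/4, -27/4)
3. D_x = -3/2  [2·signedArea(DFC) = 0 ∩ DA · FB = 357/4]
4. D_y = -3/2  [2·signedArea(DFC) = 0 ∩ DA · FB = 357/4]
   → D = (-3/2, -3/2)

D = (-3/2, -3/2)
F = (-21/4, -27/4)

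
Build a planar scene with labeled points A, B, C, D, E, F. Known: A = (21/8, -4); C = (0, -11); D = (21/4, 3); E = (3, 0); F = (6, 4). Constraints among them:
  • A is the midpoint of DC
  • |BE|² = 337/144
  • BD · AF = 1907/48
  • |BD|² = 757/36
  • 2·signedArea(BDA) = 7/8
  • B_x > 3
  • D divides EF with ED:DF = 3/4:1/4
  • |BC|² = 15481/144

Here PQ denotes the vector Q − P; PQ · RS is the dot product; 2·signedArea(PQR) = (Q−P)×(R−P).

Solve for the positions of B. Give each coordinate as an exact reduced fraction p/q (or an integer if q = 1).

B = (15/4, -4/3)

1. B_x = 15/4  [BD · AF = 1907/48 ∩ 2·signedArea(BDA) = 7/8]
2. B_y = -4/3  [BD · AF = 1907/48 ∩ 2·signedArea(BDA) = 7/8]
   → B = (15/4, -4/3)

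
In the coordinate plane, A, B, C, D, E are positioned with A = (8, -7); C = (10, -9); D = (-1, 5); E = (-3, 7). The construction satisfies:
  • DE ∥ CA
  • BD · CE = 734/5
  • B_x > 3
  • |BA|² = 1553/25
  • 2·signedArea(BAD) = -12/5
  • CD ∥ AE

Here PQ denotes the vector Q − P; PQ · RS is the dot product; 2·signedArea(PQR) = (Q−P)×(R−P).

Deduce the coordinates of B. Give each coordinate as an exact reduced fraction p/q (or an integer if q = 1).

1. B_x = 17/5  [BD · CE = 734/5 ∩ 2·signedArea(BAD) = -12/5]
2. B_y = -3/5  [BD · CE = 734/5 ∩ 2·signedArea(BAD) = -12/5]
   → B = (17/5, -3/5)

B = (17/5, -3/5)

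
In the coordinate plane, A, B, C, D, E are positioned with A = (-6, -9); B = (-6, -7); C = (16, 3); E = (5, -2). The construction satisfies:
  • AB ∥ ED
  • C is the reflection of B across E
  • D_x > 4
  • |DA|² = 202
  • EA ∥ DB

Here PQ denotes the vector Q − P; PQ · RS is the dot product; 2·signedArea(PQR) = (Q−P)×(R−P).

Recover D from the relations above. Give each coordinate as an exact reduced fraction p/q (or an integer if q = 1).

1. D_x = 5  [EA ∥ DB ∩ AB ∥ ED]
2. D_y = 0  [EA ∥ DB ∩ AB ∥ ED]
   → D = (5, 0)

D = (5, 0)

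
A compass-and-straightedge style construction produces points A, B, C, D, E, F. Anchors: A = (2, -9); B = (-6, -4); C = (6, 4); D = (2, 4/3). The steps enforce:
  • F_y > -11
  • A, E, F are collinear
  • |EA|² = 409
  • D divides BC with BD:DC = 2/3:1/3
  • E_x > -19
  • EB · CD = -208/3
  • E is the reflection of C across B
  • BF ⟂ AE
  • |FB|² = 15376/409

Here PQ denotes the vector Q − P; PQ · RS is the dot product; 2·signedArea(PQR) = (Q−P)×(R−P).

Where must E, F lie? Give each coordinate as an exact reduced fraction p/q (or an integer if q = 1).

E = (-18, -12)
F = (-2082/409, -4116/409)

1. E_x = -18  [E is the reflection of C across B]
2. E_y = -12  [E is the reflection of C across B]
   → E = (-18, -12)
3. F_x = -2082/409  [A, E, F are collinear ∩ BF ⟂ AE]
4. F_y = -4116/409  [A, E, F are collinear ∩ BF ⟂ AE]
   → F = (-2082/409, -4116/409)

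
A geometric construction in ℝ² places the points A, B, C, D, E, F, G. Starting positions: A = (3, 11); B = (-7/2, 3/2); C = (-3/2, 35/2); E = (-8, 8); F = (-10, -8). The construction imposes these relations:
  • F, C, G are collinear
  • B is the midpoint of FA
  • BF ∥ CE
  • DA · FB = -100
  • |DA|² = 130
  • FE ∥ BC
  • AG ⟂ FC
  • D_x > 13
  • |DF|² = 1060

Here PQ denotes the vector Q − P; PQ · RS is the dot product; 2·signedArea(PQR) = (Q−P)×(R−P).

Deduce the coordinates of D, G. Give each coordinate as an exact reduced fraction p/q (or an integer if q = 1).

1. D_x = 14  [line -13/2·x + -19/2·y + 224 = 0 ∩ |DA|² = 130]
2. D_y = 14  [line -13/2·x + -19/2·y + 224 = 0 ∩ |DA|² = 130]
   → D = (14, 14)
3. G_x = -3  [F, C, G are collinear ∩ AG ⟂ FC]
4. G_y = 13  [F, C, G are collinear ∩ AG ⟂ FC]
   → G = (-3, 13)

D = (14, 14)
G = (-3, 13)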